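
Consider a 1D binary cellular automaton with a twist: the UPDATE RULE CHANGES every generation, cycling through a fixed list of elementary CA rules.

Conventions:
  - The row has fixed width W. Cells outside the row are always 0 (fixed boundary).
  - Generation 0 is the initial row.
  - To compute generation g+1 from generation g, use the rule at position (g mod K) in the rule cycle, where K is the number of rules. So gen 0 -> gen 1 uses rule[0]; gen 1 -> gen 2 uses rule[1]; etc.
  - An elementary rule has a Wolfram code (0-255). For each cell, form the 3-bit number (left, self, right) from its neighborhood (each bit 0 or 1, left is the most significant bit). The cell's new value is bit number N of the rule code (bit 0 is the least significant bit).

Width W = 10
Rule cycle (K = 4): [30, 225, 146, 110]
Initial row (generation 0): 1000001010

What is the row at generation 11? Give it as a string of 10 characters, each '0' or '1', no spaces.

Answer: 0101011010

Derivation:
Gen 0: 1000001010
Gen 1 (rule 30): 1100011011
Gen 2 (rule 225): 0101001101
Gen 3 (rule 146): 1000110000
Gen 4 (rule 110): 1001110000
Gen 5 (rule 30): 1111001000
Gen 6 (rule 225): 0111000011
Gen 7 (rule 146): 1010100100
Gen 8 (rule 110): 1111101100
Gen 9 (rule 30): 1000001010
Gen 10 (rule 225): 0011100100
Gen 11 (rule 146): 0101011010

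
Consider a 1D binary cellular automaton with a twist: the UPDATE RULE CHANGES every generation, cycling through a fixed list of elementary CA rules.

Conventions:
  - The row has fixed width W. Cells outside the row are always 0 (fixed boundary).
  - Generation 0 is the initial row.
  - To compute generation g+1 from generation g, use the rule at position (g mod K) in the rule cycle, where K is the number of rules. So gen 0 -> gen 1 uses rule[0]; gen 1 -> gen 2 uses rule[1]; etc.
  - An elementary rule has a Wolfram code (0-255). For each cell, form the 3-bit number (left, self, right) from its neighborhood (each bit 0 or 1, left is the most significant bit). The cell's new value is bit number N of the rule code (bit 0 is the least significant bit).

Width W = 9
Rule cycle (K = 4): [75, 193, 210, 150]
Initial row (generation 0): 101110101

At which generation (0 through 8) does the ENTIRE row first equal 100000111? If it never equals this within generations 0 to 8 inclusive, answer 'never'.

Gen 0: 101110101
Gen 1 (rule 75): 001010000
Gen 2 (rule 193): 100000111
Gen 3 (rule 210): 010001011
Gen 4 (rule 150): 111011000
Gen 5 (rule 75): 101011011
Gen 6 (rule 193): 000001001
Gen 7 (rule 210): 000010110
Gen 8 (rule 150): 000110001

Answer: 2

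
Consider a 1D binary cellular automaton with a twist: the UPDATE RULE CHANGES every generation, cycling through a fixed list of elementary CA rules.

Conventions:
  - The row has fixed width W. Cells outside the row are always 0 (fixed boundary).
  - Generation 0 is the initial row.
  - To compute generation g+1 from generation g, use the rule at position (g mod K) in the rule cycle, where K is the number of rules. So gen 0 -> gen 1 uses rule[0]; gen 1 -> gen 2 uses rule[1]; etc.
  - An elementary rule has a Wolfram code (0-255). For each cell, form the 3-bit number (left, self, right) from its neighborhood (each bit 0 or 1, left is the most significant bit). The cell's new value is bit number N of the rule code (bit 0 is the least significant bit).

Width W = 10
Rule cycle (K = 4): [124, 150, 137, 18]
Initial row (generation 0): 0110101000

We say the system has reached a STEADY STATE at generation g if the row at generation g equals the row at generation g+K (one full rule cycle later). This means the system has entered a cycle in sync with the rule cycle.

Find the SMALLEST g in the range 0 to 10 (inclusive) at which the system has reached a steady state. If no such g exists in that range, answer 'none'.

Answer: 8

Derivation:
Gen 0: 0110101000
Gen 1 (rule 124): 0111111100
Gen 2 (rule 150): 1011111010
Gen 3 (rule 137): 0011110000
Gen 4 (rule 18): 0100001000
Gen 5 (rule 124): 0110001100
Gen 6 (rule 150): 1001010010
Gen 7 (rule 137): 0000000000
Gen 8 (rule 18): 0000000000
Gen 9 (rule 124): 0000000000
Gen 10 (rule 150): 0000000000
Gen 11 (rule 137): 1111111111
Gen 12 (rule 18): 0000000000
Gen 13 (rule 124): 0000000000
Gen 14 (rule 150): 0000000000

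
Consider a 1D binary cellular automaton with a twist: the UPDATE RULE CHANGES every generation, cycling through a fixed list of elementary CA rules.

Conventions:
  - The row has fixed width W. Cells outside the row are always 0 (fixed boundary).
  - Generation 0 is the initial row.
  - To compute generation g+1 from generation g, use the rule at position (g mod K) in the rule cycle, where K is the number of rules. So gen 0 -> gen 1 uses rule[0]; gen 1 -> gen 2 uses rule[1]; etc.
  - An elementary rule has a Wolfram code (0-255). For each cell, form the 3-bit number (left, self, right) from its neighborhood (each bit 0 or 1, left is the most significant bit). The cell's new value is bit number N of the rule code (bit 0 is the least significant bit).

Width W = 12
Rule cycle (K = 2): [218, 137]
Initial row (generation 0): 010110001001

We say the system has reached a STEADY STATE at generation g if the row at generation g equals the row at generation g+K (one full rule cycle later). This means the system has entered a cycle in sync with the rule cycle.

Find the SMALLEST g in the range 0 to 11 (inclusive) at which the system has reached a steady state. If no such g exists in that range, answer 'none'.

Gen 0: 010110001001
Gen 1 (rule 218): 100111010110
Gen 2 (rule 137): 000110000100
Gen 3 (rule 218): 001111001010
Gen 4 (rule 137): 101110000000
Gen 5 (rule 218): 001111000000
Gen 6 (rule 137): 101110011111
Gen 7 (rule 218): 001111111111
Gen 8 (rule 137): 101111111110
Gen 9 (rule 218): 001111111111
Gen 10 (rule 137): 101111111110
Gen 11 (rule 218): 001111111111
Gen 12 (rule 137): 101111111110
Gen 13 (rule 218): 001111111111

Answer: 7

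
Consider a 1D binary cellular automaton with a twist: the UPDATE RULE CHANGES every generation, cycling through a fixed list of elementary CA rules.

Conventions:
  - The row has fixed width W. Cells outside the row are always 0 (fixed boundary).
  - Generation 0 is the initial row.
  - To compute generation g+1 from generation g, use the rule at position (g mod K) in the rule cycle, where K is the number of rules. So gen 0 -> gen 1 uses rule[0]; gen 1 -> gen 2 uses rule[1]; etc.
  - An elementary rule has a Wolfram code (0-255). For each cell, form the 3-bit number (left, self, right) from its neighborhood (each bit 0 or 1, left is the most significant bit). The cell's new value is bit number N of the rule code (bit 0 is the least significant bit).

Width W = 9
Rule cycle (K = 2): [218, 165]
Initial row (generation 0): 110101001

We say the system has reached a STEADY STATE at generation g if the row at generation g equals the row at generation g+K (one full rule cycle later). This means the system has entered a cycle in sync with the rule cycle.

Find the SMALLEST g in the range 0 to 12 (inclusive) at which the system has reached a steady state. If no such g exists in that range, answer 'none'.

Gen 0: 110101001
Gen 1 (rule 218): 110000110
Gen 2 (rule 165): 000110000
Gen 3 (rule 218): 001111000
Gen 4 (rule 165): 100110011
Gen 5 (rule 218): 011111111
Gen 6 (rule 165): 001111110
Gen 7 (rule 218): 011111111
Gen 8 (rule 165): 001111110
Gen 9 (rule 218): 011111111
Gen 10 (rule 165): 001111110
Gen 11 (rule 218): 011111111
Gen 12 (rule 165): 001111110
Gen 13 (rule 218): 011111111
Gen 14 (rule 165): 001111110

Answer: 5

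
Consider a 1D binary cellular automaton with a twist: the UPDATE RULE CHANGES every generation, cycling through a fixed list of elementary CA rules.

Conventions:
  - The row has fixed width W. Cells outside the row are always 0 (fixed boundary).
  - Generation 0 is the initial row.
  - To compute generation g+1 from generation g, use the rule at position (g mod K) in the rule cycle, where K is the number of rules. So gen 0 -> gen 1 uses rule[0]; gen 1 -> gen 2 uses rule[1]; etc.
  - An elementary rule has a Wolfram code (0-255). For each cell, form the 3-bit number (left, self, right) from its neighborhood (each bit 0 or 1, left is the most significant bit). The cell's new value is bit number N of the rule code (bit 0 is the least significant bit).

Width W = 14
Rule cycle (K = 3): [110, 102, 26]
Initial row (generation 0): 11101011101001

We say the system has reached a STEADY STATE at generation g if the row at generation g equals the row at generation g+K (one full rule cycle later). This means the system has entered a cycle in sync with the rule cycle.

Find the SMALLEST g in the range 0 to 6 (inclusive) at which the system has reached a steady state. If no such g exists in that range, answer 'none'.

Gen 0: 11101011101001
Gen 1 (rule 110): 10111110111011
Gen 2 (rule 102): 11000011001101
Gen 3 (rule 26): 10100110111000
Gen 4 (rule 110): 11101111101000
Gen 5 (rule 102): 00110000111000
Gen 6 (rule 26): 01101001100100
Gen 7 (rule 110): 11111011101100
Gen 8 (rule 102): 00001100110100
Gen 9 (rule 26): 00011011100010

Answer: none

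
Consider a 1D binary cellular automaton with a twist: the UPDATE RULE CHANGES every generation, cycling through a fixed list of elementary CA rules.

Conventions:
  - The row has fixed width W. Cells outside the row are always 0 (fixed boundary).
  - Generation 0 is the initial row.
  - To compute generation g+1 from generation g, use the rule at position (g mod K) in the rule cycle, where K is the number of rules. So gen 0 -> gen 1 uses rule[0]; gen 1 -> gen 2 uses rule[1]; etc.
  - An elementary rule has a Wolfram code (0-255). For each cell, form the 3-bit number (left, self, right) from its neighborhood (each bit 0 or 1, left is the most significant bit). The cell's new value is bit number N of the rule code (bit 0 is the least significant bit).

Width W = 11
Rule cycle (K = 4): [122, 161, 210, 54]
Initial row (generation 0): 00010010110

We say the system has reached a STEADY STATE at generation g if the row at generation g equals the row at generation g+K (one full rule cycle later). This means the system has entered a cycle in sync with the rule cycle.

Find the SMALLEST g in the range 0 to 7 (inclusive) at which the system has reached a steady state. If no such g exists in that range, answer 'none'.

Gen 0: 00010010110
Gen 1 (rule 122): 00101101111
Gen 2 (rule 161): 10010010110
Gen 3 (rule 210): 01101100011
Gen 4 (rule 54): 10010010100
Gen 5 (rule 122): 01101101010
Gen 6 (rule 161): 00010010100
Gen 7 (rule 210): 00101100010
Gen 8 (rule 54): 01110010111
Gen 9 (rule 122): 11011101101
Gen 10 (rule 161): 00101010010
Gen 11 (rule 210): 01000001101

Answer: none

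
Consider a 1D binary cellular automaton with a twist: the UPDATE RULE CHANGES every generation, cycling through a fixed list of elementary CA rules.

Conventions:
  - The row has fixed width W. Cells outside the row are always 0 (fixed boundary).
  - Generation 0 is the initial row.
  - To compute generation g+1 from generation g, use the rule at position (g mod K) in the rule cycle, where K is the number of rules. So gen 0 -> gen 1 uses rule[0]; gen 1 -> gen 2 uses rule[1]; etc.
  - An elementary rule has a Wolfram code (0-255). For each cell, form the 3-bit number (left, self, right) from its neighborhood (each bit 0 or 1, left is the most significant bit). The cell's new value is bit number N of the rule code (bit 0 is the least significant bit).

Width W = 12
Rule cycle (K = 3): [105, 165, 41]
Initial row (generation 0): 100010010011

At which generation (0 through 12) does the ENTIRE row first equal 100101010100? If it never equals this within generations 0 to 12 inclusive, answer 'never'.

Gen 0: 100010010011
Gen 1 (rule 105): 001000000011
Gen 2 (rule 165): 101011111000
Gen 3 (rule 41): 010110000011
Gen 4 (rule 105): 001110111011
Gen 5 (rule 165): 100101010100
Gen 6 (rule 41): 000010101001
Gen 7 (rule 105): 111001010000
Gen 8 (rule 165): 010001110111
Gen 9 (rule 41): 000101001100
Gen 10 (rule 105): 110010001101
Gen 11 (rule 165): 000010100011
Gen 12 (rule 41): 111001001010

Answer: 5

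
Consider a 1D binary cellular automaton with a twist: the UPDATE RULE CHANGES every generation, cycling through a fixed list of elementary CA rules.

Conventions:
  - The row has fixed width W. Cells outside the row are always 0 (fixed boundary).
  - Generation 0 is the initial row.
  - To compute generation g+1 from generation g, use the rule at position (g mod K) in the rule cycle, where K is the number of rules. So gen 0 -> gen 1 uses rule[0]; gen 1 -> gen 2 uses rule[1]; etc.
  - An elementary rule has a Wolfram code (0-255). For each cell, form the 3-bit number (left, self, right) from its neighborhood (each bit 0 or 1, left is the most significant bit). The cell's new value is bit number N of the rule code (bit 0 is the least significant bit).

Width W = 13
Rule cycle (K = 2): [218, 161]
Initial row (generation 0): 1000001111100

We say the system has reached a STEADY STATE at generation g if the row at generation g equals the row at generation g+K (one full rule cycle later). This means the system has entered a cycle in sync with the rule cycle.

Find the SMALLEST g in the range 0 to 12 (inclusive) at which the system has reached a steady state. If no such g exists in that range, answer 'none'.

Gen 0: 1000001111100
Gen 1 (rule 218): 0100011111110
Gen 2 (rule 161): 0001001111100
Gen 3 (rule 218): 0010111111110
Gen 4 (rule 161): 1001011111100
Gen 5 (rule 218): 0110011111110
Gen 6 (rule 161): 0000001111100
Gen 7 (rule 218): 0000011111110
Gen 8 (rule 161): 1111001111100
Gen 9 (rule 218): 1111111111110
Gen 10 (rule 161): 0111111111100
Gen 11 (rule 218): 1111111111110
Gen 12 (rule 161): 0111111111100
Gen 13 (rule 218): 1111111111110
Gen 14 (rule 161): 0111111111100

Answer: 9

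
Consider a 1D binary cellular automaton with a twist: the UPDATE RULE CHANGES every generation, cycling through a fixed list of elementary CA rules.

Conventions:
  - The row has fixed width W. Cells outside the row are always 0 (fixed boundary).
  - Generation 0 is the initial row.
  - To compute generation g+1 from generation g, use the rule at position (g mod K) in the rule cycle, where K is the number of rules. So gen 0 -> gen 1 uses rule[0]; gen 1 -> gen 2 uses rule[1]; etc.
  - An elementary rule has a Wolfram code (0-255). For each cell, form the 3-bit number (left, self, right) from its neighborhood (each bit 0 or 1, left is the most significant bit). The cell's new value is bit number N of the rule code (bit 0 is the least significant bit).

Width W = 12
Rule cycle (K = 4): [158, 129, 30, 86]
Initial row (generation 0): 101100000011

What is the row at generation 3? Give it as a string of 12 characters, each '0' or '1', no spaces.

Gen 0: 101100000011
Gen 1 (rule 158): 101010000110
Gen 2 (rule 129): 000000110000
Gen 3 (rule 30): 000001101000

Answer: 000001101000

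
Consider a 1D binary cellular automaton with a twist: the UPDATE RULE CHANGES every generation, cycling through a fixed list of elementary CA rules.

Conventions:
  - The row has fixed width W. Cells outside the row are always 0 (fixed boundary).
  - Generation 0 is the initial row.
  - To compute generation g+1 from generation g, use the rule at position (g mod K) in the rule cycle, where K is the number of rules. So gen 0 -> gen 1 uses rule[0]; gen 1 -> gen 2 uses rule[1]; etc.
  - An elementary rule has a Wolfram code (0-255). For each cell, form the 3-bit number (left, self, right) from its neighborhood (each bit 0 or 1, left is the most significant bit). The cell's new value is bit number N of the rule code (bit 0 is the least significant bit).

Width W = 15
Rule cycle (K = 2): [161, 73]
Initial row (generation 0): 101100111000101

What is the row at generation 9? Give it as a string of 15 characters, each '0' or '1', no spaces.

Answer: 001111111000011

Derivation:
Gen 0: 101100111000101
Gen 1 (rule 161): 010000010010010
Gen 2 (rule 73): 000111000000000
Gen 3 (rule 161): 110010011111111
Gen 4 (rule 73): 110000010000001
Gen 5 (rule 161): 000111000111100
Gen 6 (rule 73): 110101010100101
Gen 7 (rule 161): 001010101000010
Gen 8 (rule 73): 100000000011000
Gen 9 (rule 161): 001111111000011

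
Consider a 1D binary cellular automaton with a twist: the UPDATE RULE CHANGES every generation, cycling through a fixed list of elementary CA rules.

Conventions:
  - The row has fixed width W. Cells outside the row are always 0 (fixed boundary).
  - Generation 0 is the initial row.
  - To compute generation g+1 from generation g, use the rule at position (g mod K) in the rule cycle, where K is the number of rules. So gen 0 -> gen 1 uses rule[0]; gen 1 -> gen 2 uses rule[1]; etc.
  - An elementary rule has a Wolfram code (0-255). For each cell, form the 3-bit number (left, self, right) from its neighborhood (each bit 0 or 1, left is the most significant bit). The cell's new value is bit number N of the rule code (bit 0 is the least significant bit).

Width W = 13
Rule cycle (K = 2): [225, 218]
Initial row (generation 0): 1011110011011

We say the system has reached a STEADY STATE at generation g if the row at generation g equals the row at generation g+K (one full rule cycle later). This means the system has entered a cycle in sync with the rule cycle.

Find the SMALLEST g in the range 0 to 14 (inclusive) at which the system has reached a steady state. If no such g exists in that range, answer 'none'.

Answer: 11

Derivation:
Gen 0: 1011110011011
Gen 1 (rule 225): 0101110001101
Gen 2 (rule 218): 1001111011100
Gen 3 (rule 225): 0000111101101
Gen 4 (rule 218): 0001111101100
Gen 5 (rule 225): 1100111110101
Gen 6 (rule 218): 1111111110000
Gen 7 (rule 225): 0111111110111
Gen 8 (rule 218): 1111111110111
Gen 9 (rule 225): 0111111111011
Gen 10 (rule 218): 1111111111011
Gen 11 (rule 225): 0111111111101
Gen 12 (rule 218): 1111111111100
Gen 13 (rule 225): 0111111111101
Gen 14 (rule 218): 1111111111100
Gen 15 (rule 225): 0111111111101
Gen 16 (rule 218): 1111111111100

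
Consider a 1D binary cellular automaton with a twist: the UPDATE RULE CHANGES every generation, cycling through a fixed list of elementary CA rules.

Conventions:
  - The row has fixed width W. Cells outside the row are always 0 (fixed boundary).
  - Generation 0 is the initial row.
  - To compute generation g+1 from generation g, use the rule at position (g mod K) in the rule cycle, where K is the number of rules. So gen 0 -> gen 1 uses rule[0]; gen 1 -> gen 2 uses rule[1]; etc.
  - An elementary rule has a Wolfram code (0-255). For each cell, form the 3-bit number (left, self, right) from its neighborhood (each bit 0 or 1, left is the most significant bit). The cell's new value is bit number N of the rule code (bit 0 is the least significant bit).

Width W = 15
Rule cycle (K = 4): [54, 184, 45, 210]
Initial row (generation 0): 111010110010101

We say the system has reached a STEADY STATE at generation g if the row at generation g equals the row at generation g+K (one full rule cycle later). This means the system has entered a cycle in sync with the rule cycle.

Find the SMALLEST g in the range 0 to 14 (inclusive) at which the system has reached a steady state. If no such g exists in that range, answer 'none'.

Gen 0: 111010110010101
Gen 1 (rule 54): 000111001111111
Gen 2 (rule 184): 000110101111110
Gen 3 (rule 45): 110101111000000
Gen 4 (rule 210): 010000111100000
Gen 5 (rule 54): 111001000010000
Gen 6 (rule 184): 110100100001000
Gen 7 (rule 45): 101100101101011
Gen 8 (rule 210): 000111000100001
Gen 9 (rule 54): 001000101110011
Gen 10 (rule 184): 000100011101010
Gen 11 (rule 45): 110101010011110
Gen 12 (rule 210): 010000001101111
Gen 13 (rule 54): 111000010010000
Gen 14 (rule 184): 110100001001000
Gen 15 (rule 45): 101101101001011
Gen 16 (rule 210): 000100100110001
Gen 17 (rule 54): 001111111001011
Gen 18 (rule 184): 001111110100110

Answer: none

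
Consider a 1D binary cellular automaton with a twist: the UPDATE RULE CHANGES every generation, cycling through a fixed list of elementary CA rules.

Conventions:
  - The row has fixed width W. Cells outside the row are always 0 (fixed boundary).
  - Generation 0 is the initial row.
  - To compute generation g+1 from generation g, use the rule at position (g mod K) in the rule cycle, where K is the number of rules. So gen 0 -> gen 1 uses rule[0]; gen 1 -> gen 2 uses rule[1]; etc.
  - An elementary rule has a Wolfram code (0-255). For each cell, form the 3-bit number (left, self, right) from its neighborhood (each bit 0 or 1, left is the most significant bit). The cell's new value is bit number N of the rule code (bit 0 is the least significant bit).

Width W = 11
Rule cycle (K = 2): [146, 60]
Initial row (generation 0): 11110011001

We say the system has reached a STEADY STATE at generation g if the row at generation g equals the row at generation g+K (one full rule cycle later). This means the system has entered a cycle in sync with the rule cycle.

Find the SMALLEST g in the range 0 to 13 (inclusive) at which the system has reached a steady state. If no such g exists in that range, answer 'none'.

Gen 0: 11110011001
Gen 1 (rule 146): 01101100110
Gen 2 (rule 60): 01011010101
Gen 3 (rule 146): 10000000000
Gen 4 (rule 60): 11000000000
Gen 5 (rule 146): 00100000000
Gen 6 (rule 60): 00110000000
Gen 7 (rule 146): 01001000000
Gen 8 (rule 60): 01101100000
Gen 9 (rule 146): 10000010000
Gen 10 (rule 60): 11000011000
Gen 11 (rule 146): 00100100100
Gen 12 (rule 60): 00110110110
Gen 13 (rule 146): 01000000001
Gen 14 (rule 60): 01100000001
Gen 15 (rule 146): 10010000010

Answer: none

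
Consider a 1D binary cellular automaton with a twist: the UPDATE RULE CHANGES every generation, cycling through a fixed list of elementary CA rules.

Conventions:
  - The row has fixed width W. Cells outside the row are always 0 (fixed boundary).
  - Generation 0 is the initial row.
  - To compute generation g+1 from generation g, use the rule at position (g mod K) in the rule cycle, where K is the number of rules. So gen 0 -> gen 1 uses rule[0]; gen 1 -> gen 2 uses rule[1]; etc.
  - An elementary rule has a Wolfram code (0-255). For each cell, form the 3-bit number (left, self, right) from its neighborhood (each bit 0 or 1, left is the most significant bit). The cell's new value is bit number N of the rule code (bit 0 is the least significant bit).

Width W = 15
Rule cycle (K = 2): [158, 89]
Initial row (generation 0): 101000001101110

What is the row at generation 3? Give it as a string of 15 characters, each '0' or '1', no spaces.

Gen 0: 101000001101110
Gen 1 (rule 158): 101100011001101
Gen 2 (rule 89): 001111011101100
Gen 3 (rule 158): 011110011001010

Answer: 011110011001010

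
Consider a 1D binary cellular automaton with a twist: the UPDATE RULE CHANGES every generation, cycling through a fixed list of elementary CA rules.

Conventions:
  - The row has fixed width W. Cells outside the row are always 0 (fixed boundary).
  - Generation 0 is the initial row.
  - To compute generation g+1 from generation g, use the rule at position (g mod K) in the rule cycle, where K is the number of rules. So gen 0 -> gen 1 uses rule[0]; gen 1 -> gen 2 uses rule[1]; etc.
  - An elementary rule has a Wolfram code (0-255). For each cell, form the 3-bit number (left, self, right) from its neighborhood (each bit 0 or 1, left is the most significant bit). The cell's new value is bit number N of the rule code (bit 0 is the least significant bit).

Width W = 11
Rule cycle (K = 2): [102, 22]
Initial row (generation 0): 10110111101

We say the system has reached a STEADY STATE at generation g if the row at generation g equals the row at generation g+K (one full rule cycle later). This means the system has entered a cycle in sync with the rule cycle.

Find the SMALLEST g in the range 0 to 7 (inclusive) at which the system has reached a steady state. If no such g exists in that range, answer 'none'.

Answer: none

Derivation:
Gen 0: 10110111101
Gen 1 (rule 102): 11011000111
Gen 2 (rule 22): 00000101000
Gen 3 (rule 102): 00001111000
Gen 4 (rule 22): 00010000100
Gen 5 (rule 102): 00110001100
Gen 6 (rule 22): 01001010010
Gen 7 (rule 102): 11011110110
Gen 8 (rule 22): 00000000001
Gen 9 (rule 102): 00000000011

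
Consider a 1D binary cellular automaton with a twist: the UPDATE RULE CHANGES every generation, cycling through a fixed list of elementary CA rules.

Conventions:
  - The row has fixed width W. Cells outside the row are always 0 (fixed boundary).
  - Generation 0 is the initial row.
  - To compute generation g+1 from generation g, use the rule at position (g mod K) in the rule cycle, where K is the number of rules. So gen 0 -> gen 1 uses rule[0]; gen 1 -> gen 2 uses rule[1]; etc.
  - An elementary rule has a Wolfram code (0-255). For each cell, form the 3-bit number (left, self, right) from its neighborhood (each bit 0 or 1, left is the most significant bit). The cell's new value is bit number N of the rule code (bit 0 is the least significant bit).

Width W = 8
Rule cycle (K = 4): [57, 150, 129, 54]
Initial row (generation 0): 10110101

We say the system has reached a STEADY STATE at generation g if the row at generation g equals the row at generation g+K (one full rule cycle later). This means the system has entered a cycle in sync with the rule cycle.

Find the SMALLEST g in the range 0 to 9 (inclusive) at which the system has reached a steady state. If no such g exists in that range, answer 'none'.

Answer: 5

Derivation:
Gen 0: 10110101
Gen 1 (rule 57): 01101010
Gen 2 (rule 150): 10001011
Gen 3 (rule 129): 00100000
Gen 4 (rule 54): 01110000
Gen 5 (rule 57): 01001111
Gen 6 (rule 150): 11110110
Gen 7 (rule 129): 01100000
Gen 8 (rule 54): 10010000
Gen 9 (rule 57): 01001111
Gen 10 (rule 150): 11110110
Gen 11 (rule 129): 01100000
Gen 12 (rule 54): 10010000
Gen 13 (rule 57): 01001111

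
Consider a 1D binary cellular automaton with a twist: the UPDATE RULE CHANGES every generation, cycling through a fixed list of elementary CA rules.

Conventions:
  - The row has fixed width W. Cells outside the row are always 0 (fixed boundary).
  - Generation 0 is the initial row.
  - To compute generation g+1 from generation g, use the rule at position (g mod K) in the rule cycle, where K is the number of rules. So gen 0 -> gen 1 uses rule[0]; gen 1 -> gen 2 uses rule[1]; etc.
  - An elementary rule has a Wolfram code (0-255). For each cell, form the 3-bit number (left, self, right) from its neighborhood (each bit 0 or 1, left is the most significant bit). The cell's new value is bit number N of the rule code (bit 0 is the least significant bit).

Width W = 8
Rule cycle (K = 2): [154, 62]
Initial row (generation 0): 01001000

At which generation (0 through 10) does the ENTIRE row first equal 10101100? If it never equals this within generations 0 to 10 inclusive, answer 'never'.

Gen 0: 01001000
Gen 1 (rule 154): 10110100
Gen 2 (rule 62): 11101110
Gen 3 (rule 154): 11001101
Gen 4 (rule 62): 10111011
Gen 5 (rule 154): 00110010
Gen 6 (rule 62): 01101111
Gen 7 (rule 154): 11001110
Gen 8 (rule 62): 10111001
Gen 9 (rule 154): 00110110
Gen 10 (rule 62): 01101101

Answer: never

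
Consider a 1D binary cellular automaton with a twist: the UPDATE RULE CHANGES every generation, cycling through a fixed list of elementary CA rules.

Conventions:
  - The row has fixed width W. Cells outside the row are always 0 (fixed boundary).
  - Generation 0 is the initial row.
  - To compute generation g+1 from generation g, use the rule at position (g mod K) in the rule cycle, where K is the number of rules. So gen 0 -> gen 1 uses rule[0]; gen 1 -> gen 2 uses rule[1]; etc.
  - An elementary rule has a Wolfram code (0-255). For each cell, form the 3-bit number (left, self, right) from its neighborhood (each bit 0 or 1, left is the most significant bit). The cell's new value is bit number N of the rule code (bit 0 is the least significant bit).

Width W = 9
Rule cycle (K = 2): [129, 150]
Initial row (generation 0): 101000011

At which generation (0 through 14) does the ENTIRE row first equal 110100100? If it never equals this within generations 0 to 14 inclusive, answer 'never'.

Answer: 6

Derivation:
Gen 0: 101000011
Gen 1 (rule 129): 000011000
Gen 2 (rule 150): 000100100
Gen 3 (rule 129): 110000001
Gen 4 (rule 150): 001000011
Gen 5 (rule 129): 100011000
Gen 6 (rule 150): 110100100
Gen 7 (rule 129): 000000001
Gen 8 (rule 150): 000000011
Gen 9 (rule 129): 111111000
Gen 10 (rule 150): 011110100
Gen 11 (rule 129): 001100001
Gen 12 (rule 150): 010010011
Gen 13 (rule 129): 000000000
Gen 14 (rule 150): 000000000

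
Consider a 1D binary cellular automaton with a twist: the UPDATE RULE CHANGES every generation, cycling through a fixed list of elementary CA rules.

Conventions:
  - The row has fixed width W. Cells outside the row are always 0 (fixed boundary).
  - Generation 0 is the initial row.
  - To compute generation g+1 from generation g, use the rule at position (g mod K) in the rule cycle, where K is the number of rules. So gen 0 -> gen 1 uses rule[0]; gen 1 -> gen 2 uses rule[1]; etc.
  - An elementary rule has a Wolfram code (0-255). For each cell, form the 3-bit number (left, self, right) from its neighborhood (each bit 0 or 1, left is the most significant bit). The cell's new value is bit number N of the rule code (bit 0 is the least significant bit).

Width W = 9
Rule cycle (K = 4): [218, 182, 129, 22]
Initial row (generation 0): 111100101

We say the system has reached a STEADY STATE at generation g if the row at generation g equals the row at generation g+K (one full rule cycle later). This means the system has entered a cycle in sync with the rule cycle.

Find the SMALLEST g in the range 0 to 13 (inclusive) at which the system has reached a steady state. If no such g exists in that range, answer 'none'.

Gen 0: 111100101
Gen 1 (rule 218): 111111000
Gen 2 (rule 182): 011110100
Gen 3 (rule 129): 001100001
Gen 4 (rule 22): 010010011
Gen 5 (rule 218): 101101111
Gen 6 (rule 182): 110010110
Gen 7 (rule 129): 000000000
Gen 8 (rule 22): 000000000
Gen 9 (rule 218): 000000000
Gen 10 (rule 182): 000000000
Gen 11 (rule 129): 111111111
Gen 12 (rule 22): 000000000
Gen 13 (rule 218): 000000000
Gen 14 (rule 182): 000000000
Gen 15 (rule 129): 111111111
Gen 16 (rule 22): 000000000
Gen 17 (rule 218): 000000000

Answer: 8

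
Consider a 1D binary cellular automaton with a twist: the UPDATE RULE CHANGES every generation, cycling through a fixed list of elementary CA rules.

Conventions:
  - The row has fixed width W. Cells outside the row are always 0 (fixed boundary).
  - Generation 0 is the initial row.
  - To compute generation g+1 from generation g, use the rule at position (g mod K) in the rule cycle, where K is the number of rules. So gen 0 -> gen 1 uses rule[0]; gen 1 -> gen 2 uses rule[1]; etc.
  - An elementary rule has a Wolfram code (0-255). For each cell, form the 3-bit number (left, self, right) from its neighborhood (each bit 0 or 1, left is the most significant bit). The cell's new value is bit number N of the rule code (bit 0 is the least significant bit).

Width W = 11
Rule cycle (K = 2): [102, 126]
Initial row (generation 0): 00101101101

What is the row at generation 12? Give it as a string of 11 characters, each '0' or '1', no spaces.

Answer: 11111101101

Derivation:
Gen 0: 00101101101
Gen 1 (rule 102): 01110110111
Gen 2 (rule 126): 11011111101
Gen 3 (rule 102): 01100000111
Gen 4 (rule 126): 11110001101
Gen 5 (rule 102): 00010010111
Gen 6 (rule 126): 00111111101
Gen 7 (rule 102): 01000000111
Gen 8 (rule 126): 11100001101
Gen 9 (rule 102): 00100010111
Gen 10 (rule 126): 01110111101
Gen 11 (rule 102): 10011000111
Gen 12 (rule 126): 11111101101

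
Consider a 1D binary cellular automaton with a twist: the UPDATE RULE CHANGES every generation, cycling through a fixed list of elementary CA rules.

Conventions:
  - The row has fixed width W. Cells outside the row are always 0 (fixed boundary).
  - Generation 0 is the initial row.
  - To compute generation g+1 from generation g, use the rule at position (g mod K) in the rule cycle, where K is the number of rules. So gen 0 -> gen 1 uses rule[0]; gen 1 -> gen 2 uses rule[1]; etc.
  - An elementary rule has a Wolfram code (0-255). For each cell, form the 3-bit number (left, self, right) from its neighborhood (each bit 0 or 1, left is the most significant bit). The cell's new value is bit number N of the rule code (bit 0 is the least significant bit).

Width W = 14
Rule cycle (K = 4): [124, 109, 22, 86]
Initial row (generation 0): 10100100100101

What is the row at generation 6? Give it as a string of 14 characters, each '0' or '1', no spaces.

Gen 0: 10100100100101
Gen 1 (rule 124): 11110110110111
Gen 2 (rule 109): 10011111111101
Gen 3 (rule 22): 11100000000001
Gen 4 (rule 86): 00110000000011
Gen 5 (rule 124): 00111000000011
Gen 6 (rule 109): 10101011111011

Answer: 10101011111011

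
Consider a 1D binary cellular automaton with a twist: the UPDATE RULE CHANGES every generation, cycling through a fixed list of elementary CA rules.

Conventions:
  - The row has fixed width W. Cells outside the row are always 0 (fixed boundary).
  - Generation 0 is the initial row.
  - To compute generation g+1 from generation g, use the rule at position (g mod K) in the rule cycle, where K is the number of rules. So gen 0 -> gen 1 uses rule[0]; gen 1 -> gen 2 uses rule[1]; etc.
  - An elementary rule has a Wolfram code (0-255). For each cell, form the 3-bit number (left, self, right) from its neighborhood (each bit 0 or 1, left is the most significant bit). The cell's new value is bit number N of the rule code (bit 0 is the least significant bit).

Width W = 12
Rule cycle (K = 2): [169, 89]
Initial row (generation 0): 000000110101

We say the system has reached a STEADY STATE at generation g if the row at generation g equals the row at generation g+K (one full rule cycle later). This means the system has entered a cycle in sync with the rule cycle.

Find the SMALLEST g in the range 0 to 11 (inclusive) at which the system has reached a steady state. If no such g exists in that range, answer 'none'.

Gen 0: 000000110101
Gen 1 (rule 169): 111110101010
Gen 2 (rule 89): 100010000001
Gen 3 (rule 169): 001000111100
Gen 4 (rule 89): 100110100111
Gen 5 (rule 169): 000101000110
Gen 6 (rule 89): 110000110111
Gen 7 (rule 169): 100110101110
Gen 8 (rule 89): 010110001011
Gen 9 (rule 169): 001100100110
Gen 10 (rule 89): 101110010111
Gen 11 (rule 169): 011100001110
Gen 12 (rule 89): 010111101011
Gen 13 (rule 169): 001111010110

Answer: none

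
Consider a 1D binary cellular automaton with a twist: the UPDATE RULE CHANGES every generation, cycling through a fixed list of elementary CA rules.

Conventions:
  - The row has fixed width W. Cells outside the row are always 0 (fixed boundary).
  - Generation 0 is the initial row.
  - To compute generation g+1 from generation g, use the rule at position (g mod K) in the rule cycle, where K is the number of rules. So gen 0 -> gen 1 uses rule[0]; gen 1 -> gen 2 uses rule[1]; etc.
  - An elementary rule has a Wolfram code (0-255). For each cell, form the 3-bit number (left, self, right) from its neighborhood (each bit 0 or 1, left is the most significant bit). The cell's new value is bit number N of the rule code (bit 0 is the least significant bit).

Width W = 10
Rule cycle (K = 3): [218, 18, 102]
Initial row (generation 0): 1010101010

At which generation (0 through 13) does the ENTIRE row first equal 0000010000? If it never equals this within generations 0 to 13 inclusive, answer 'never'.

Answer: 5

Derivation:
Gen 0: 1010101010
Gen 1 (rule 218): 0000000001
Gen 2 (rule 18): 0000000010
Gen 3 (rule 102): 0000000110
Gen 4 (rule 218): 0000001111
Gen 5 (rule 18): 0000010000
Gen 6 (rule 102): 0000110000
Gen 7 (rule 218): 0001111000
Gen 8 (rule 18): 0010000100
Gen 9 (rule 102): 0110001100
Gen 10 (rule 218): 1111011110
Gen 11 (rule 18): 0000000001
Gen 12 (rule 102): 0000000011
Gen 13 (rule 218): 0000000111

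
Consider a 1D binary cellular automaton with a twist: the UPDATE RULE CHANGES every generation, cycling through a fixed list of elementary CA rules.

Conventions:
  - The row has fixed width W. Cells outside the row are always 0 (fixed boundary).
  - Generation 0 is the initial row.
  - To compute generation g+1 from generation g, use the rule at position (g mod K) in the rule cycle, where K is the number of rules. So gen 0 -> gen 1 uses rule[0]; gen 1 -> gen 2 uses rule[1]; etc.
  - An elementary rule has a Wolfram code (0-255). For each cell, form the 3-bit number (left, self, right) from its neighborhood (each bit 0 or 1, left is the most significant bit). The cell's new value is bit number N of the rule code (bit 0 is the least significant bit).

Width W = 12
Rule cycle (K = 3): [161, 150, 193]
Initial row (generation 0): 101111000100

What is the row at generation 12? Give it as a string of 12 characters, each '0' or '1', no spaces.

Answer: 100110111111

Derivation:
Gen 0: 101111000100
Gen 1 (rule 161): 010110010001
Gen 2 (rule 150): 110001111011
Gen 3 (rule 193): 010100111001
Gen 4 (rule 161): 001000010000
Gen 5 (rule 150): 011100111000
Gen 6 (rule 193): 001100011011
Gen 7 (rule 161): 100001000100
Gen 8 (rule 150): 110011101110
Gen 9 (rule 193): 010001100110
Gen 10 (rule 161): 000100000000
Gen 11 (rule 150): 001110000000
Gen 12 (rule 193): 100110111111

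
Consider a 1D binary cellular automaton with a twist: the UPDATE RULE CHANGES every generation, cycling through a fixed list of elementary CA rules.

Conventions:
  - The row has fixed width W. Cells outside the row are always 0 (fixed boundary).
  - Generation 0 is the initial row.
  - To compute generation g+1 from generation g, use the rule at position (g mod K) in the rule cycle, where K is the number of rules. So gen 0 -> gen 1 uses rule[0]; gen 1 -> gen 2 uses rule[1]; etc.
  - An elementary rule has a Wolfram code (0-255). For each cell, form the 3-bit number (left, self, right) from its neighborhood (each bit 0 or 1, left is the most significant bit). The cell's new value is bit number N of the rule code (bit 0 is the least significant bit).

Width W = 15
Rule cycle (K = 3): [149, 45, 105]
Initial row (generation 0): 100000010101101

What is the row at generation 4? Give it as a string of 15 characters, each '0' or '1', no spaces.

Answer: 100100110011101

Derivation:
Gen 0: 100000010101101
Gen 1 (rule 149): 111111010100001
Gen 2 (rule 45): 100000111101101
Gen 3 (rule 105): 001110100111110
Gen 4 (rule 149): 100100110011101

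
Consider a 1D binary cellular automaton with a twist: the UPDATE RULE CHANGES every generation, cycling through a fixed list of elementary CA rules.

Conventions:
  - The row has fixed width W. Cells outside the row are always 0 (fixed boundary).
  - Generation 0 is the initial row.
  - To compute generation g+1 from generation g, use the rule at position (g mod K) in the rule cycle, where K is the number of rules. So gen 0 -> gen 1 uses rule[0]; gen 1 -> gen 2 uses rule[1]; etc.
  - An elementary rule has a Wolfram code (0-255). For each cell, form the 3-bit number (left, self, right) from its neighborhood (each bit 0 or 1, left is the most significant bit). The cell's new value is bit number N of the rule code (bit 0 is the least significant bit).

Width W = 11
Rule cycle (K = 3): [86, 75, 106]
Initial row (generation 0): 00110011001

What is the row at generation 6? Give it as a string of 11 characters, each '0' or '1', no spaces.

Answer: 10100100010

Derivation:
Gen 0: 00110011001
Gen 1 (rule 86): 01011101111
Gen 2 (rule 75): 10010101001
Gen 3 (rule 106): 00101010010
Gen 4 (rule 86): 01101011111
Gen 5 (rule 75): 11100010001
Gen 6 (rule 106): 10100100010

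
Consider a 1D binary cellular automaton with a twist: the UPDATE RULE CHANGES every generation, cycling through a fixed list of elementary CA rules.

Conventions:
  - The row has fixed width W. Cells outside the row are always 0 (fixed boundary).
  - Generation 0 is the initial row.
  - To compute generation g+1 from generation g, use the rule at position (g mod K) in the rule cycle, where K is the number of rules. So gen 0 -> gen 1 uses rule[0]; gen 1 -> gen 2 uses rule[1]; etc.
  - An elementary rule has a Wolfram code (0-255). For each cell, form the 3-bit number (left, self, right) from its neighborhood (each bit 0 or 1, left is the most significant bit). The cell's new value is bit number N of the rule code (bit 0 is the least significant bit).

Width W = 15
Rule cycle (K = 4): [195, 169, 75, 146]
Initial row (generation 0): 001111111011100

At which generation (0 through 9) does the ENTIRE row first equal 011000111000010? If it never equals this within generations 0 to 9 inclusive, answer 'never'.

Gen 0: 001111111011100
Gen 1 (rule 195): 110111111001101
Gen 2 (rule 169): 101111110001010
Gen 3 (rule 75): 001000010110000
Gen 4 (rule 146): 010100100001000
Gen 5 (rule 195): 100001001110011
Gen 6 (rule 169): 001100001100010
Gen 7 (rule 75): 111101111101100
Gen 8 (rule 146): 011000111000010
Gen 9 (rule 195): 101011011011100

Answer: 8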